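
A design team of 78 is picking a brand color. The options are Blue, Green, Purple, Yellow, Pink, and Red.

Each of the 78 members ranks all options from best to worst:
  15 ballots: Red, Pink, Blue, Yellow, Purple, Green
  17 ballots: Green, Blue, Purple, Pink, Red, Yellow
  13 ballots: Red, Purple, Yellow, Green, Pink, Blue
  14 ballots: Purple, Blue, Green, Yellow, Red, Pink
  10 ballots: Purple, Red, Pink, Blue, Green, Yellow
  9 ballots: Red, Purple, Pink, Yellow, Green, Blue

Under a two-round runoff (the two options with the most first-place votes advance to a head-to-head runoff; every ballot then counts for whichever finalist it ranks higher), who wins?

Purple

Round 1 first-place votes: Blue 0, Green 17, Purple 24, Yellow 0, Pink 0, Red 37. Red and Purple advance.
Runoff: Red is ranked above Purple on 37 ballots, Purple above Red on 41.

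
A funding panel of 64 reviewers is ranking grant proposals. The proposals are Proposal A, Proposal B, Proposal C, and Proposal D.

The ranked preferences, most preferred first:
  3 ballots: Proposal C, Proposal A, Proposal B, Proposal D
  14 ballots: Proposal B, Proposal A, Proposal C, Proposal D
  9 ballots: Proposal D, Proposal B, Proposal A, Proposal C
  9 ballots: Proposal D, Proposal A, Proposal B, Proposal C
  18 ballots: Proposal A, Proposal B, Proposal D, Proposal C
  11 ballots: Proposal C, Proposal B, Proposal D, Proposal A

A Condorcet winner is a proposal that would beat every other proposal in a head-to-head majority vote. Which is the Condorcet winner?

Proposal B

Proposal B vs Proposal A: 34–30
Proposal B vs Proposal C: 50–14
Proposal B vs Proposal D: 46–18
Proposal B beats every other proposal.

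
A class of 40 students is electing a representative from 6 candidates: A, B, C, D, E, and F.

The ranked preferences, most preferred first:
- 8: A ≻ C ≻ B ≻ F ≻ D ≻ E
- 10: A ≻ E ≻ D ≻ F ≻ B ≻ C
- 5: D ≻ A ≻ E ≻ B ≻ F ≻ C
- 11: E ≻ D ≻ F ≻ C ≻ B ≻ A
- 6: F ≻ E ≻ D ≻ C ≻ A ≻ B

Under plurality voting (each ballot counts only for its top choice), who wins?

A

First-place votes: A 18, B 0, C 0, D 5, E 11, F 6.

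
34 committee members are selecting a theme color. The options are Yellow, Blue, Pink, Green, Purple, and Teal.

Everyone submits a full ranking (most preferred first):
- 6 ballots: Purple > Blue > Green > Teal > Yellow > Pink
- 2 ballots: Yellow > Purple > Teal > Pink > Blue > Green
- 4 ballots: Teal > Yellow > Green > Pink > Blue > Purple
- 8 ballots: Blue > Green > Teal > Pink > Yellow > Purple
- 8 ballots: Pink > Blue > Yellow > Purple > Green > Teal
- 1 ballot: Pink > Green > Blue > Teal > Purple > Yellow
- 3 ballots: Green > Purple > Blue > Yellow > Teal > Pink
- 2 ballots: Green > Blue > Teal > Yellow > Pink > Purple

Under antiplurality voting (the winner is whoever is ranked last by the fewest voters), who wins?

Blue

Last-place votes: Yellow 1, Blue 0, Pink 9, Green 2, Purple 14, Teal 8.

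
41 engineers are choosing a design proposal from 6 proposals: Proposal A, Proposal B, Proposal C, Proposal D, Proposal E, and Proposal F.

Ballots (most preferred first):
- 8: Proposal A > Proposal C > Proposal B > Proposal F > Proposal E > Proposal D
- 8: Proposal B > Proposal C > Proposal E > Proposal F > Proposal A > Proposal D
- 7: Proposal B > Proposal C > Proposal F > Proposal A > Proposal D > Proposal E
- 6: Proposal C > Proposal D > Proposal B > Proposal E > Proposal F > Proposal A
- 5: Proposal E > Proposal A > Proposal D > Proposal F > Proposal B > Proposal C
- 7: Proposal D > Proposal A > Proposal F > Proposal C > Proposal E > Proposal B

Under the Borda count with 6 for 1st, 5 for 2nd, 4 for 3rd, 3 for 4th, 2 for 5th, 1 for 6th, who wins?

Proposal C

Proposal A: 8×6 + 8×2 + 7×3 + 6×1 + 5×5 + 7×5 = 151
Proposal B: 8×4 + 8×6 + 7×6 + 6×4 + 5×2 + 7×1 = 163
Proposal C: 8×5 + 8×5 + 7×5 + 6×6 + 5×1 + 7×3 = 177
Proposal D: 8×1 + 8×1 + 7×2 + 6×5 + 5×4 + 7×6 = 122
Proposal E: 8×2 + 8×4 + 7×1 + 6×3 + 5×6 + 7×2 = 117
Proposal F: 8×3 + 8×3 + 7×4 + 6×2 + 5×3 + 7×4 = 131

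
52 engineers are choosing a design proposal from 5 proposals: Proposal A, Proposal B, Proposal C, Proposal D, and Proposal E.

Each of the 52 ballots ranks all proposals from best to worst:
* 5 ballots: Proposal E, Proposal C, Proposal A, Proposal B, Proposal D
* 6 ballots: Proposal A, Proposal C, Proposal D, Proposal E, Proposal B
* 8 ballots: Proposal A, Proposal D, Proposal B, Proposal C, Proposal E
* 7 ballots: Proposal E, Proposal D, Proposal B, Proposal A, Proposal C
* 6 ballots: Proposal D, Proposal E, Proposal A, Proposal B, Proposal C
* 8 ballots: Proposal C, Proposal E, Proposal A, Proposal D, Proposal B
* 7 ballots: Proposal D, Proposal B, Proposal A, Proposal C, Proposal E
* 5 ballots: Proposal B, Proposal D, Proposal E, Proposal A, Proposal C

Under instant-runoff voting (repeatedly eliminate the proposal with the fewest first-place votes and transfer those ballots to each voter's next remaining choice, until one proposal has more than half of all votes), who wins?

Proposal D

Round 1: Proposal A 14, Proposal B 5, Proposal C 8, Proposal D 13, Proposal E 12. Proposal B eliminated.
Round 2: Proposal A 14, Proposal C 8, Proposal D 18, Proposal E 12. Proposal C eliminated.
Round 3: Proposal A 14, Proposal D 18, Proposal E 20. Proposal A eliminated.
Round 4: Proposal D 32, Proposal E 20. Proposal D has a majority (≥27).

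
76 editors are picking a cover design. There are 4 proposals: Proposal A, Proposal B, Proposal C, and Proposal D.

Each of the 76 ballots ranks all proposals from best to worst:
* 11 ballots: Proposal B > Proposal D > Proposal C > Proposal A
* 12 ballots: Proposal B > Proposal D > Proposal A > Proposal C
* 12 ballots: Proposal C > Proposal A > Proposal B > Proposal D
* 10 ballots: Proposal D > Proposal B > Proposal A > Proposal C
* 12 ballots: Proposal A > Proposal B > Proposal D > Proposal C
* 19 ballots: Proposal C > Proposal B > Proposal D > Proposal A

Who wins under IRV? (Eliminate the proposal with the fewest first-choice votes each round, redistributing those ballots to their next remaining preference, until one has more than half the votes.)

Proposal B

Round 1: Proposal A 12, Proposal B 23, Proposal C 31, Proposal D 10. Proposal D eliminated.
Round 2: Proposal A 12, Proposal B 33, Proposal C 31. Proposal A eliminated.
Round 3: Proposal B 45, Proposal C 31. Proposal B has a majority (≥39).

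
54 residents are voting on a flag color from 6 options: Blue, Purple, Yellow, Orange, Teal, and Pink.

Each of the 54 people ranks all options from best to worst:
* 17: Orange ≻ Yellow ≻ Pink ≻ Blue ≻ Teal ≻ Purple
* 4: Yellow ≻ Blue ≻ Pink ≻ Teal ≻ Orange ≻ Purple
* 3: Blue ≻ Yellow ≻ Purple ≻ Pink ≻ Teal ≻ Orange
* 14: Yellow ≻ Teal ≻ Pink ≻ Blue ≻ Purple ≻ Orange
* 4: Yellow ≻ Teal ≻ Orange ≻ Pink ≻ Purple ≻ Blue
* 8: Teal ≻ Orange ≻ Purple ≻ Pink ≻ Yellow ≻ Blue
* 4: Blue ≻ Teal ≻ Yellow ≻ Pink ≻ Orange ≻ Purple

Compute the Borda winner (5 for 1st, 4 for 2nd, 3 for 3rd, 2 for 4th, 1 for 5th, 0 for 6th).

Blue: 17×2 + 4×4 + 3×5 + 14×2 + 4×0 + 8×0 + 4×5 = 113
Purple: 17×0 + 4×0 + 3×3 + 14×1 + 4×1 + 8×3 + 4×0 = 51
Yellow: 17×4 + 4×5 + 3×4 + 14×5 + 4×5 + 8×1 + 4×3 = 210
Orange: 17×5 + 4×1 + 3×0 + 14×0 + 4×3 + 8×4 + 4×1 = 137
Teal: 17×1 + 4×2 + 3×1 + 14×4 + 4×4 + 8×5 + 4×4 = 156
Pink: 17×3 + 4×3 + 3×2 + 14×3 + 4×2 + 8×2 + 4×2 = 143

Yellow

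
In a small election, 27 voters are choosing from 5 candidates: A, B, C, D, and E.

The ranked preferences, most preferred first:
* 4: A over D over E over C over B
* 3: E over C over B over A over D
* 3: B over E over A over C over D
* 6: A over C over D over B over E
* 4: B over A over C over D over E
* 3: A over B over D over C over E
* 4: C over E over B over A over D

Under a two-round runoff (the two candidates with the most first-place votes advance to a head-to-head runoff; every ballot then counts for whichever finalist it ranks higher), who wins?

Round 1 first-place votes: A 13, B 7, C 4, D 0, E 3. A and B advance.
Runoff: A is ranked above B on 13 ballots, B above A on 14.

B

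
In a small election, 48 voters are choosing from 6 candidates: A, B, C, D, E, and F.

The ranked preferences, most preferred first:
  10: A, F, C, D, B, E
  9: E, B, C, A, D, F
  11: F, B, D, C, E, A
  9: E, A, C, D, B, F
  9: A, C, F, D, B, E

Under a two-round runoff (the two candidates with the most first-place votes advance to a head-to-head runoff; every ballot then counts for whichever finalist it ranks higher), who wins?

Round 1 first-place votes: A 19, B 0, C 0, D 0, E 18, F 11. A and E advance.
Runoff: A is ranked above E on 19 ballots, E above A on 29.

E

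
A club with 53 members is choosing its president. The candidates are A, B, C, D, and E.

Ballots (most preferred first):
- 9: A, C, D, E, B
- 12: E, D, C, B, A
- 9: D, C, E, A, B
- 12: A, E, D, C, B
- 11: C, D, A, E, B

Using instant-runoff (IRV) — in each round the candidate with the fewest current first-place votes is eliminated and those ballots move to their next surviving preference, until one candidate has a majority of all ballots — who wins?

C

Round 1: A 21, B 0, C 11, D 9, E 12. B eliminated.
Round 2: A 21, C 11, D 9, E 12. D eliminated.
Round 3: A 21, C 20, E 12. E eliminated.
Round 4: A 21, C 32. C has a majority (≥27).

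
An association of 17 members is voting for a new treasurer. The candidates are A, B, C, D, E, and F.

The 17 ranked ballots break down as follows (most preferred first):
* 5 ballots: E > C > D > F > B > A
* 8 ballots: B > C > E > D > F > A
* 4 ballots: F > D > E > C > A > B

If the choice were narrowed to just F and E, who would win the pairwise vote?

F is ranked above E on 4 ballots; E above F on 13.

E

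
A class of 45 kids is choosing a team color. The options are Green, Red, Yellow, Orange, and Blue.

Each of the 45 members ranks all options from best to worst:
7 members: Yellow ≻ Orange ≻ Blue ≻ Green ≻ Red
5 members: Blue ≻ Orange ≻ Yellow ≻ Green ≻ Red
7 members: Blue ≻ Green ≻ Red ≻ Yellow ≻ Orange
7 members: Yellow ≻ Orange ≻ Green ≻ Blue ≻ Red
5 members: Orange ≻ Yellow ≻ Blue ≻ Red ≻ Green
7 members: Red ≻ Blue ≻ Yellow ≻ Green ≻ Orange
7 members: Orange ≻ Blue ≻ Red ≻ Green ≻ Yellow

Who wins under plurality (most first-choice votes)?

First-place votes: Green 0, Red 7, Yellow 14, Orange 12, Blue 12.

Yellow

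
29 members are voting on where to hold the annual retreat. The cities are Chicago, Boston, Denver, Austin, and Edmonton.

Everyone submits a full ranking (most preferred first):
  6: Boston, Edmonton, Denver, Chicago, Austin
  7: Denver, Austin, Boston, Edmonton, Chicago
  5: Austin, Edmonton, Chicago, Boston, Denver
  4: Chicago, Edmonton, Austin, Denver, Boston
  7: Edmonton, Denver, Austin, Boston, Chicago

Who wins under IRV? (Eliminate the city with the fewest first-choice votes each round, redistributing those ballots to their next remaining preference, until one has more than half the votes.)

Edmonton

Round 1: Chicago 4, Boston 6, Denver 7, Austin 5, Edmonton 7. Chicago eliminated.
Round 2: Boston 6, Denver 7, Austin 5, Edmonton 11. Austin eliminated.
Round 3: Boston 6, Denver 7, Edmonton 16. Edmonton has a majority (≥15).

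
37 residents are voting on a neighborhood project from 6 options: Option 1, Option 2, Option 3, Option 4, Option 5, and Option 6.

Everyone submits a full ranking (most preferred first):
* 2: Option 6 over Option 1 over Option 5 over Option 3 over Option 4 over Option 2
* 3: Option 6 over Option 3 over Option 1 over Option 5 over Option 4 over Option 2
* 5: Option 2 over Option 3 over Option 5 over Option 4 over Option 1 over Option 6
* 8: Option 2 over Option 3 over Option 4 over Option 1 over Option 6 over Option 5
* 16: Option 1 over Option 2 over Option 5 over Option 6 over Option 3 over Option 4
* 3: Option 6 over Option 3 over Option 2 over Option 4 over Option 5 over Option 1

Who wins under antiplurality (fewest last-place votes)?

Option 3

Last-place votes: Option 1 3, Option 2 5, Option 3 0, Option 4 16, Option 5 8, Option 6 5.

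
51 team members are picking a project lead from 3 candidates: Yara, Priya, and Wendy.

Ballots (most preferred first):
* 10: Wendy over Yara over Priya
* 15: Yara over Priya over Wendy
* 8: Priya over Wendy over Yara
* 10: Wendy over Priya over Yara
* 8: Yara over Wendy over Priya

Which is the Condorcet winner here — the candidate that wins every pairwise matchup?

Wendy vs Yara: 28–23
Wendy vs Priya: 28–23
Wendy beats every other candidate.

Wendy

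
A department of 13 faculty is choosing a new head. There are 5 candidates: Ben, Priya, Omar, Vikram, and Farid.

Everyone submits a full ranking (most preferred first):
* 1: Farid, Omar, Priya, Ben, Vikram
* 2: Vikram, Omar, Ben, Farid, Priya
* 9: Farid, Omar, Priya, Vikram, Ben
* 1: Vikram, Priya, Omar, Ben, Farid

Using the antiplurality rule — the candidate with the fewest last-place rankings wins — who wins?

Last-place votes: Ben 9, Priya 2, Omar 0, Vikram 1, Farid 1.

Omar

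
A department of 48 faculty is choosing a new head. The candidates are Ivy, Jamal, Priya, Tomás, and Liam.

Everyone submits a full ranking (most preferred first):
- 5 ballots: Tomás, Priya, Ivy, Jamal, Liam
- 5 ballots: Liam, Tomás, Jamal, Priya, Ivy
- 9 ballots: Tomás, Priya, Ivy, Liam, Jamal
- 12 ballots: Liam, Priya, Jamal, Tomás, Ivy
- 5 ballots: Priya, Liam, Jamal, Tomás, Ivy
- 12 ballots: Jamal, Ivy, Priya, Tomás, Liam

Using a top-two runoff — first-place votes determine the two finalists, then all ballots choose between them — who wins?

Round 1 first-place votes: Ivy 0, Jamal 12, Priya 5, Tomás 14, Liam 17. Liam and Tomás advance.
Runoff: Liam is ranked above Tomás on 22 ballots, Tomás above Liam on 26.

Tomás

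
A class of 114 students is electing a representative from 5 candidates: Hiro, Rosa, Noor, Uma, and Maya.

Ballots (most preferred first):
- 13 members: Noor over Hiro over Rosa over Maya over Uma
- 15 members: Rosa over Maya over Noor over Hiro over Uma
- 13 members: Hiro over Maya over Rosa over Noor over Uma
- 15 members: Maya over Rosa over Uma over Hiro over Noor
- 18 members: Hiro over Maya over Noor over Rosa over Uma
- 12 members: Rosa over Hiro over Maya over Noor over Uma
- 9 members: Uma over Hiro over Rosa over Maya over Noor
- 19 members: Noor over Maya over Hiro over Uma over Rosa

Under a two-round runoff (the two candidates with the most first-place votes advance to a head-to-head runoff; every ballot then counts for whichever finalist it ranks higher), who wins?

Round 1 first-place votes: Hiro 31, Rosa 27, Noor 32, Uma 9, Maya 15. Noor and Hiro advance.
Runoff: Noor is ranked above Hiro on 47 ballots, Hiro above Noor on 67.

Hiro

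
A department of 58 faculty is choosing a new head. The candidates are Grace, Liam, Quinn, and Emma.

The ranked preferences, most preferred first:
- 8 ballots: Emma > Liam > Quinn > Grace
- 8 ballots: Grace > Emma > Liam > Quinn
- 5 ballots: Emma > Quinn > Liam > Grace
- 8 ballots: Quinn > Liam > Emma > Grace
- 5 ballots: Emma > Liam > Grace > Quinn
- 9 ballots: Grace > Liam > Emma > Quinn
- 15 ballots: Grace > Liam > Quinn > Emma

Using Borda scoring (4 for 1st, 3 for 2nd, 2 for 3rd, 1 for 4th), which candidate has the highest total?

Liam

Grace: 8×1 + 8×4 + 5×1 + 8×1 + 5×2 + 9×4 + 15×4 = 159
Liam: 8×3 + 8×2 + 5×2 + 8×3 + 5×3 + 9×3 + 15×3 = 161
Quinn: 8×2 + 8×1 + 5×3 + 8×4 + 5×1 + 9×1 + 15×2 = 115
Emma: 8×4 + 8×3 + 5×4 + 8×2 + 5×4 + 9×2 + 15×1 = 145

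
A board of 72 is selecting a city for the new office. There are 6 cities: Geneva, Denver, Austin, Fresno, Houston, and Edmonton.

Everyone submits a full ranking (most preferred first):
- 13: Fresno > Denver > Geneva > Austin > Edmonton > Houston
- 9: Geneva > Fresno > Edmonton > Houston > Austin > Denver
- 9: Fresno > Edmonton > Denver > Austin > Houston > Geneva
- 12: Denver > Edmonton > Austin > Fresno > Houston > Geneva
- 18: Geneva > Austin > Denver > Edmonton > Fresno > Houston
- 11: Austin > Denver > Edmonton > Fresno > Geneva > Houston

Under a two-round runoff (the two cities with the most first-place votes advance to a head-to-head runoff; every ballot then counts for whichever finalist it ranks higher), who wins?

Round 1 first-place votes: Geneva 27, Denver 12, Austin 11, Fresno 22, Houston 0, Edmonton 0. Geneva and Fresno advance.
Runoff: Geneva is ranked above Fresno on 27 ballots, Fresno above Geneva on 45.

Fresno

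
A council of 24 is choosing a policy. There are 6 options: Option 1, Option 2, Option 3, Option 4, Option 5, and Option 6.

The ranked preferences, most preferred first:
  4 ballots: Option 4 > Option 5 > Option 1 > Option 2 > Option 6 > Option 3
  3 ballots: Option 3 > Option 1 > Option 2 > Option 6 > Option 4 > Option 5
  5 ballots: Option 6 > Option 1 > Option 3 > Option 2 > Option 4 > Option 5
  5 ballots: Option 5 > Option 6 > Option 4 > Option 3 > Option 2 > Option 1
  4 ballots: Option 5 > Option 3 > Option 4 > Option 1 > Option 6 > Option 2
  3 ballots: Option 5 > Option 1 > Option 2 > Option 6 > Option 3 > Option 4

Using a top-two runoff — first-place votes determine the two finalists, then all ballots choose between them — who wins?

Round 1 first-place votes: Option 1 0, Option 2 0, Option 3 3, Option 4 4, Option 5 12, Option 6 5. Option 5 and Option 6 advance.
Runoff: Option 5 is ranked above Option 6 on 16 ballots, Option 6 above Option 5 on 8.

Option 5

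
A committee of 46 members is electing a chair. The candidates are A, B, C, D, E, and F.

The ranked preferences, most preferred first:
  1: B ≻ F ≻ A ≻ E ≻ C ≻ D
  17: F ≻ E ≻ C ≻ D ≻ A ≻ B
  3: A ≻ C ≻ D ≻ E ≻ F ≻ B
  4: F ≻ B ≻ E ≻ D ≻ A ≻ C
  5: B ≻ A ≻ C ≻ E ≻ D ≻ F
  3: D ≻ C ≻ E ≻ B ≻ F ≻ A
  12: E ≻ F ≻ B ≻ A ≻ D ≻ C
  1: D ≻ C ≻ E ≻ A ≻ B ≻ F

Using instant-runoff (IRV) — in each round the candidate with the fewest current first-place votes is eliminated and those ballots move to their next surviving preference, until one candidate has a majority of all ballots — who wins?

Round 1: A 3, B 6, C 0, D 4, E 12, F 21. C eliminated.
Round 2: A 3, B 6, D 4, E 12, F 21. A eliminated.
Round 3: B 6, D 7, E 12, F 21. B eliminated.
Round 4: D 7, E 17, F 22. D eliminated.
Round 5: E 24, F 22. E has a majority (≥24).

E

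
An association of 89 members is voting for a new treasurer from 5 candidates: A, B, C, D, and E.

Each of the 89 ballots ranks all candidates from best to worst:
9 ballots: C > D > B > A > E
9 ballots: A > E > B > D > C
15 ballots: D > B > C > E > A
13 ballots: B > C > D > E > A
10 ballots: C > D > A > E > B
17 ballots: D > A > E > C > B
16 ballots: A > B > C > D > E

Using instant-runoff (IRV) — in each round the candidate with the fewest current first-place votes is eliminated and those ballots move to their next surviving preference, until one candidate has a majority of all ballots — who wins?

C

Round 1: A 25, B 13, C 19, D 32, E 0. E eliminated.
Round 2: A 25, B 13, C 19, D 32. B eliminated.
Round 3: A 25, C 32, D 32. A eliminated.
Round 4: C 48, D 41. C has a majority (≥45).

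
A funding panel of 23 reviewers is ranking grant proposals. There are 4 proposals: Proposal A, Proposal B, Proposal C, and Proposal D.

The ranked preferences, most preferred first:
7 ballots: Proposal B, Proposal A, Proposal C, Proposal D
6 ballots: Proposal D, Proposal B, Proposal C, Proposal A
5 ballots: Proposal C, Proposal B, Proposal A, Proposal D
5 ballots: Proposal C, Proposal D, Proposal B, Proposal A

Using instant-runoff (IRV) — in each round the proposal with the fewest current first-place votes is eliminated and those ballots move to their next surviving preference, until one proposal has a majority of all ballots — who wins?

Proposal B

Round 1: Proposal A 0, Proposal B 7, Proposal C 10, Proposal D 6. Proposal A eliminated.
Round 2: Proposal B 7, Proposal C 10, Proposal D 6. Proposal D eliminated.
Round 3: Proposal B 13, Proposal C 10. Proposal B has a majority (≥12).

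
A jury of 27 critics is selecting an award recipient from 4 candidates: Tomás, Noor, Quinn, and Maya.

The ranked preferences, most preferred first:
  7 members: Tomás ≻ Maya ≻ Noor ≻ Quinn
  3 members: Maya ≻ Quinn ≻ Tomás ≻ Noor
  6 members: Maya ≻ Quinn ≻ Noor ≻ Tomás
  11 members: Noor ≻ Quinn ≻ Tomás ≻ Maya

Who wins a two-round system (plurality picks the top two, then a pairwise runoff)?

Round 1 first-place votes: Tomás 7, Noor 11, Quinn 0, Maya 9. Noor and Maya advance.
Runoff: Noor is ranked above Maya on 11 ballots, Maya above Noor on 16.

Maya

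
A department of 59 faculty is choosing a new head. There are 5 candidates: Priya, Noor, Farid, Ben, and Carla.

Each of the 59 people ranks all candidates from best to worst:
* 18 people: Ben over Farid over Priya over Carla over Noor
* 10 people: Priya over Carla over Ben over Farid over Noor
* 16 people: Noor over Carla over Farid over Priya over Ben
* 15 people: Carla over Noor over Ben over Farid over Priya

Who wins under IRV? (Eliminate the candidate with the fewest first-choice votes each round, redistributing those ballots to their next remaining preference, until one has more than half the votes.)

Round 1: Priya 10, Noor 16, Farid 0, Ben 18, Carla 15. Farid eliminated.
Round 2: Priya 10, Noor 16, Ben 18, Carla 15. Priya eliminated.
Round 3: Noor 16, Ben 18, Carla 25. Noor eliminated.
Round 4: Ben 18, Carla 41. Carla has a majority (≥30).

Carla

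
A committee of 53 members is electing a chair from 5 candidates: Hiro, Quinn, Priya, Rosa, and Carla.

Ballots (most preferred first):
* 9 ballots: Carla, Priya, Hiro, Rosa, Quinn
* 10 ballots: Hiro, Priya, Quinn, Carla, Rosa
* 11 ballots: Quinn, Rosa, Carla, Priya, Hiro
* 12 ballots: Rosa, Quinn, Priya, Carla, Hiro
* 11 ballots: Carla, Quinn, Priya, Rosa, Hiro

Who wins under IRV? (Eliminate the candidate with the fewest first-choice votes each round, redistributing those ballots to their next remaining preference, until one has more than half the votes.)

Round 1: Hiro 10, Quinn 11, Priya 0, Rosa 12, Carla 20. Priya eliminated.
Round 2: Hiro 10, Quinn 11, Rosa 12, Carla 20. Hiro eliminated.
Round 3: Quinn 21, Rosa 12, Carla 20. Rosa eliminated.
Round 4: Quinn 33, Carla 20. Quinn has a majority (≥27).

Quinn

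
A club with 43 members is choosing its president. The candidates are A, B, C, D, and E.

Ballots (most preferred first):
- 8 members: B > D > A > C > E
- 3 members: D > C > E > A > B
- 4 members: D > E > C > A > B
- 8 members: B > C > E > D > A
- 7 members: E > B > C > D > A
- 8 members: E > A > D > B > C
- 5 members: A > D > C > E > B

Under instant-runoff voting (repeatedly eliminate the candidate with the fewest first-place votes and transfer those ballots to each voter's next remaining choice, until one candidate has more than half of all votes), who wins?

E

Round 1: A 5, B 16, C 0, D 7, E 15. C eliminated.
Round 2: A 5, B 16, D 7, E 15. A eliminated.
Round 3: B 16, D 12, E 15. D eliminated.
Round 4: B 16, E 27. E has a majority (≥22).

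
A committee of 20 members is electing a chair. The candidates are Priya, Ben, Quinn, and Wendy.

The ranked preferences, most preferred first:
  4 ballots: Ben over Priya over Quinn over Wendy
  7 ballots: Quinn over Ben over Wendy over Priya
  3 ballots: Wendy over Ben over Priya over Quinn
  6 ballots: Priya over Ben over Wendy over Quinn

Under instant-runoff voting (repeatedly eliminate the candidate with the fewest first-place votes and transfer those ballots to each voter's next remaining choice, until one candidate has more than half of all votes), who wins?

Round 1: Priya 6, Ben 4, Quinn 7, Wendy 3. Wendy eliminated.
Round 2: Priya 6, Ben 7, Quinn 7. Priya eliminated.
Round 3: Ben 13, Quinn 7. Ben has a majority (≥11).

Ben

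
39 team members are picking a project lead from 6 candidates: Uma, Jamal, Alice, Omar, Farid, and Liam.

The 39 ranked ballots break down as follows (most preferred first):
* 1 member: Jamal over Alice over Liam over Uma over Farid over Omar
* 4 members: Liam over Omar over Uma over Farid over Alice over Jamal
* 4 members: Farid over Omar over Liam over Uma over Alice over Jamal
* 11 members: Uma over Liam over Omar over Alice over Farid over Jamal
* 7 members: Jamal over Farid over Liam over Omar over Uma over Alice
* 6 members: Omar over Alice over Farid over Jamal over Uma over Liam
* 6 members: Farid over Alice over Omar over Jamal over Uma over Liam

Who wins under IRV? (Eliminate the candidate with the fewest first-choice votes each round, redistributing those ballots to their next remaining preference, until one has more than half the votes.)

Farid

Round 1: Uma 11, Jamal 8, Alice 0, Omar 6, Farid 10, Liam 4. Alice eliminated.
Round 2: Uma 11, Jamal 8, Omar 6, Farid 10, Liam 4. Liam eliminated.
Round 3: Uma 11, Jamal 8, Omar 10, Farid 10. Jamal eliminated.
Round 4: Uma 12, Omar 10, Farid 17. Omar eliminated.
Round 5: Uma 16, Farid 23. Farid has a majority (≥20).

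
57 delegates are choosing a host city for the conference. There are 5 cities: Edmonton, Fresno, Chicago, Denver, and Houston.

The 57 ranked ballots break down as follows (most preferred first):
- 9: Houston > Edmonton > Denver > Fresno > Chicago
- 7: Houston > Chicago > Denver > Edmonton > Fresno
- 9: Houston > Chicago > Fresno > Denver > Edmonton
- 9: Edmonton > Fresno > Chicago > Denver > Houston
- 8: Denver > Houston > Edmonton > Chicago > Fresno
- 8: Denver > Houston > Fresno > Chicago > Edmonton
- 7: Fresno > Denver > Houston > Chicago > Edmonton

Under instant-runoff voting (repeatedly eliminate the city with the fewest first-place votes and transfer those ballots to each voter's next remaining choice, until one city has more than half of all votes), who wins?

Round 1: Edmonton 9, Fresno 7, Chicago 0, Denver 16, Houston 25. Chicago eliminated.
Round 2: Edmonton 9, Fresno 7, Denver 16, Houston 25. Fresno eliminated.
Round 3: Edmonton 9, Denver 23, Houston 25. Edmonton eliminated.
Round 4: Denver 32, Houston 25. Denver has a majority (≥29).

Denver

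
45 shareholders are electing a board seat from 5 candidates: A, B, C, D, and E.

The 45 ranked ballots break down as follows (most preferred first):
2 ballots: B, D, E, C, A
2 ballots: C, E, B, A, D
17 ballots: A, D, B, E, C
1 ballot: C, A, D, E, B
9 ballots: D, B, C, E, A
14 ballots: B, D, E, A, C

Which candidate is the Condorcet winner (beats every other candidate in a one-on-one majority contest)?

D vs A: 25–20
D vs B: 27–18
D vs C: 42–3
D vs E: 43–2
D beats every other candidate.

D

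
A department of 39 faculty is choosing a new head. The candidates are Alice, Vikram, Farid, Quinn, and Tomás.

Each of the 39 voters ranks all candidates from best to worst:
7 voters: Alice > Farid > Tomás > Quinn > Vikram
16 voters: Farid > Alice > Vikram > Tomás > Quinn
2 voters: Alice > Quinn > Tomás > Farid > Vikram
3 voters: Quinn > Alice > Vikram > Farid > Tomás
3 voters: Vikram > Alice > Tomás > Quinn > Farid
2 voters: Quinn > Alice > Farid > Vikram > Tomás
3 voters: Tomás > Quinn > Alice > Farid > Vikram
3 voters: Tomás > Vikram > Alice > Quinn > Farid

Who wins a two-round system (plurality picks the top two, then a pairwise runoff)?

Alice

Round 1 first-place votes: Alice 9, Vikram 3, Farid 16, Quinn 5, Tomás 6. Farid and Alice advance.
Runoff: Farid is ranked above Alice on 16 ballots, Alice above Farid on 23.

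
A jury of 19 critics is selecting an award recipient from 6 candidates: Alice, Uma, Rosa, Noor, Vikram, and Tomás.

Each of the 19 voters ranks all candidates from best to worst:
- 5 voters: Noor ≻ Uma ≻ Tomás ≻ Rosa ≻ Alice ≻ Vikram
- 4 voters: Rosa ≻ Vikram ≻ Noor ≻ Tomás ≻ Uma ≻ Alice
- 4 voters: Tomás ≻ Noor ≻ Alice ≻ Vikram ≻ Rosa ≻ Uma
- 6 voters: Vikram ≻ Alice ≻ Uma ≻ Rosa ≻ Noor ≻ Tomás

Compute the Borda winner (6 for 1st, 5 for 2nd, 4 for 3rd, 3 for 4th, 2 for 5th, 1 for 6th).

Noor

Alice: 5×2 + 4×1 + 4×4 + 6×5 = 60
Uma: 5×5 + 4×2 + 4×1 + 6×4 = 61
Rosa: 5×3 + 4×6 + 4×2 + 6×3 = 65
Noor: 5×6 + 4×4 + 4×5 + 6×2 = 78
Vikram: 5×1 + 4×5 + 4×3 + 6×6 = 73
Tomás: 5×4 + 4×3 + 4×6 + 6×1 = 62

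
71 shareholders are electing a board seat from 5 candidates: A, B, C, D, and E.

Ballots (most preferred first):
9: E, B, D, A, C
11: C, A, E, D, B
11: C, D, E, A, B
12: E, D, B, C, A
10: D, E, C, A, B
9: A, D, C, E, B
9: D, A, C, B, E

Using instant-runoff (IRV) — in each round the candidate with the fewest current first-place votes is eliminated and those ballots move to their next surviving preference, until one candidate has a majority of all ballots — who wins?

Round 1: A 9, B 0, C 22, D 19, E 21. B eliminated.
Round 2: A 9, C 22, D 19, E 21. A eliminated.
Round 3: C 22, D 28, E 21. E eliminated.
Round 4: C 22, D 49. D has a majority (≥36).

D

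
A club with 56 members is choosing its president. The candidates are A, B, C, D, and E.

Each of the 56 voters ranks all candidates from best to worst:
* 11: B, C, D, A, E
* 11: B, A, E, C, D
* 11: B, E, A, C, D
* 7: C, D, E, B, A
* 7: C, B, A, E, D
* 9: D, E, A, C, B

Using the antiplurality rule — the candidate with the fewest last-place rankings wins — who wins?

C

Last-place votes: A 7, B 9, C 0, D 29, E 11.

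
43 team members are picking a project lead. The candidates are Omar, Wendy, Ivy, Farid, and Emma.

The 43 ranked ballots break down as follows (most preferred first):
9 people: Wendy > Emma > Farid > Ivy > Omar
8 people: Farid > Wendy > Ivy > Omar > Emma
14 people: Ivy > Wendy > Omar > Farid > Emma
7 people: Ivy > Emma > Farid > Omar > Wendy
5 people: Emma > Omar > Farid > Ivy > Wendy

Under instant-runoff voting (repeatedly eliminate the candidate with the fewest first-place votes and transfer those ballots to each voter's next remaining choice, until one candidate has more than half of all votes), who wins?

Farid

Round 1: Omar 0, Wendy 9, Ivy 21, Farid 8, Emma 5. Omar eliminated.
Round 2: Wendy 9, Ivy 21, Farid 8, Emma 5. Emma eliminated.
Round 3: Wendy 9, Ivy 21, Farid 13. Wendy eliminated.
Round 4: Ivy 21, Farid 22. Farid has a majority (≥22).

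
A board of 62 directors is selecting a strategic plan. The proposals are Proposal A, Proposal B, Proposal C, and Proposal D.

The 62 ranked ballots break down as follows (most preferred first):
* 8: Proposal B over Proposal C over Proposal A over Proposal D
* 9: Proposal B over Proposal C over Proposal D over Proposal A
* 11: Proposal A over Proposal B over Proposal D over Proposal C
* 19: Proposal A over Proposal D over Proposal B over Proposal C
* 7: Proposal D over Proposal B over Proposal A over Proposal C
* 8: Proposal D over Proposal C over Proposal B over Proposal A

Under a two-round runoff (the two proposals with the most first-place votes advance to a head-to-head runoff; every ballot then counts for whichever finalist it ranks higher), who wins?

Proposal B

Round 1 first-place votes: Proposal A 30, Proposal B 17, Proposal C 0, Proposal D 15. Proposal A and Proposal B advance.
Runoff: Proposal A is ranked above Proposal B on 30 ballots, Proposal B above Proposal A on 32.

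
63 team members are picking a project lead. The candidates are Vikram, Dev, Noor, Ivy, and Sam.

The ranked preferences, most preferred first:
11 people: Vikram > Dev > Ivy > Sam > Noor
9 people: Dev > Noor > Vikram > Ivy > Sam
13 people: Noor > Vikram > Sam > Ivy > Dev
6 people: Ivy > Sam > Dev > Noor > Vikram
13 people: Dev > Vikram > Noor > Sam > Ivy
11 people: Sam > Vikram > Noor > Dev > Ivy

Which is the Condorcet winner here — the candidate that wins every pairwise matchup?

Vikram

Vikram vs Dev: 35–28
Vikram vs Noor: 35–28
Vikram vs Ivy: 57–6
Vikram vs Sam: 46–17
Vikram beats every other candidate.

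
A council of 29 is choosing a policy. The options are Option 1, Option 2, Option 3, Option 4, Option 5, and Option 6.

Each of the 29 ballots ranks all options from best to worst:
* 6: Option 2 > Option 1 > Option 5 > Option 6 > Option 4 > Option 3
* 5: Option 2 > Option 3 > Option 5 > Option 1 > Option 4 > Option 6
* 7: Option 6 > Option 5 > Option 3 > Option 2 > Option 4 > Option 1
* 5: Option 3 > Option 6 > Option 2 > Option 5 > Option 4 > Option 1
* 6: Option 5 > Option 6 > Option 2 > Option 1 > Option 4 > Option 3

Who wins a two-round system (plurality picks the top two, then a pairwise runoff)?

Option 6

Round 1 first-place votes: Option 1 0, Option 2 11, Option 3 5, Option 4 0, Option 5 6, Option 6 7. Option 2 and Option 6 advance.
Runoff: Option 2 is ranked above Option 6 on 11 ballots, Option 6 above Option 2 on 18.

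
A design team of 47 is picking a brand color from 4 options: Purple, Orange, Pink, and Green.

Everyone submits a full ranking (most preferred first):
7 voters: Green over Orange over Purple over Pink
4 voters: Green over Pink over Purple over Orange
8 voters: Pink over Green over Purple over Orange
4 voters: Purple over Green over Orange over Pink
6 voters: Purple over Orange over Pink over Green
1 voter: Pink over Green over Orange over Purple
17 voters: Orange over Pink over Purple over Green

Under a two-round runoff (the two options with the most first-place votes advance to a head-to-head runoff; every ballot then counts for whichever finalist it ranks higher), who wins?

Round 1 first-place votes: Purple 10, Orange 17, Pink 9, Green 11. Orange and Green advance.
Runoff: Orange is ranked above Green on 23 ballots, Green above Orange on 24.

Green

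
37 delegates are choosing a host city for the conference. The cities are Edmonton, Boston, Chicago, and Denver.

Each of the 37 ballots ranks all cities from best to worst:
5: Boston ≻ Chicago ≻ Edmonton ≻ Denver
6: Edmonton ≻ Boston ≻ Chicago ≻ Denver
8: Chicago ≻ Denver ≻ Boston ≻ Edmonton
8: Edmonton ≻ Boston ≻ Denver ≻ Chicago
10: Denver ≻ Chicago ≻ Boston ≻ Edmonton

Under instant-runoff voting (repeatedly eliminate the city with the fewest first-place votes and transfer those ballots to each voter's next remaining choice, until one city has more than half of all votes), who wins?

Chicago

Round 1: Edmonton 14, Boston 5, Chicago 8, Denver 10. Boston eliminated.
Round 2: Edmonton 14, Chicago 13, Denver 10. Denver eliminated.
Round 3: Edmonton 14, Chicago 23. Chicago has a majority (≥19).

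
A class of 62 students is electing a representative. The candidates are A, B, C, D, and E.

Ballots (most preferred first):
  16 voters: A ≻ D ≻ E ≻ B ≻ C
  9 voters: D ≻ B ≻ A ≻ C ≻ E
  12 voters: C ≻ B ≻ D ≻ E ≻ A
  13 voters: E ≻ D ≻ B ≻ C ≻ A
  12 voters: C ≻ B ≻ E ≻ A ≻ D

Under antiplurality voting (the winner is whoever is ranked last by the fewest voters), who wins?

B

Last-place votes: A 25, B 0, C 16, D 12, E 9.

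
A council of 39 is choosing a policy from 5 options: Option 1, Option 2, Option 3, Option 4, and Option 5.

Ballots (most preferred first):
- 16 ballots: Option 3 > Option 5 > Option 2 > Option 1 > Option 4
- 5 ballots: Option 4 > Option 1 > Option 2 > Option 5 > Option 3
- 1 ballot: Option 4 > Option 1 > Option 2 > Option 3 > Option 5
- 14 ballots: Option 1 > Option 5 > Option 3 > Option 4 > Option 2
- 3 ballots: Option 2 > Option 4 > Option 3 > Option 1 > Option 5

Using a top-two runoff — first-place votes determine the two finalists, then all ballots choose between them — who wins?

Round 1 first-place votes: Option 1 14, Option 2 3, Option 3 16, Option 4 6, Option 5 0. Option 3 and Option 1 advance.
Runoff: Option 3 is ranked above Option 1 on 19 ballots, Option 1 above Option 3 on 20.

Option 1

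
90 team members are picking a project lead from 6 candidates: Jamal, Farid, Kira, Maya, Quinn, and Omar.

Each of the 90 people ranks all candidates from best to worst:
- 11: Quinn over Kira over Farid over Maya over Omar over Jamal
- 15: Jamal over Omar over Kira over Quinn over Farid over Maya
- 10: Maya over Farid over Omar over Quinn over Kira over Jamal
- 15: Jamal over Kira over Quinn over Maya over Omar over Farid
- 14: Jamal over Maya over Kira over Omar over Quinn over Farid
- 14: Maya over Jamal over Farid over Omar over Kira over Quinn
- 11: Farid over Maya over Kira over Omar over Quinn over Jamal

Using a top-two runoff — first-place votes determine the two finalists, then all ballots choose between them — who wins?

Round 1 first-place votes: Jamal 44, Farid 11, Kira 0, Maya 24, Quinn 11, Omar 0. Jamal and Maya advance.
Runoff: Jamal is ranked above Maya on 44 ballots, Maya above Jamal on 46.

Maya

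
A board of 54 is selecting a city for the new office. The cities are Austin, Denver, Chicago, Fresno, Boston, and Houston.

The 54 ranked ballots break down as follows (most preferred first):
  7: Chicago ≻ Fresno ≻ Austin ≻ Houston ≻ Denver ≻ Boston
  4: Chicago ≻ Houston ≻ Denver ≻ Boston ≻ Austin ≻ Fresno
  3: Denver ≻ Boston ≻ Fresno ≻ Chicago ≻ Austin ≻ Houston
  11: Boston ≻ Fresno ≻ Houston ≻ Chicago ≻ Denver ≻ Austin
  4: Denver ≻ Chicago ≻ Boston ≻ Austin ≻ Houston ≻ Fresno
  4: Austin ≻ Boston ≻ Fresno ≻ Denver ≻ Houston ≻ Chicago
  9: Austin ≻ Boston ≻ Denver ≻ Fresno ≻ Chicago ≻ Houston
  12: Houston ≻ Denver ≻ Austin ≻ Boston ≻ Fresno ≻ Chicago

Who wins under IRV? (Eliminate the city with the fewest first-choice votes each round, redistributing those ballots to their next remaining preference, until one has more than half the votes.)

Chicago

Round 1: Austin 13, Denver 7, Chicago 11, Fresno 0, Boston 11, Houston 12. Fresno eliminated.
Round 2: Austin 13, Denver 7, Chicago 11, Boston 11, Houston 12. Denver eliminated.
Round 3: Austin 13, Chicago 15, Boston 14, Houston 12. Houston eliminated.
Round 4: Austin 25, Chicago 15, Boston 14. Boston eliminated.
Round 5: Austin 25, Chicago 29. Chicago has a majority (≥28).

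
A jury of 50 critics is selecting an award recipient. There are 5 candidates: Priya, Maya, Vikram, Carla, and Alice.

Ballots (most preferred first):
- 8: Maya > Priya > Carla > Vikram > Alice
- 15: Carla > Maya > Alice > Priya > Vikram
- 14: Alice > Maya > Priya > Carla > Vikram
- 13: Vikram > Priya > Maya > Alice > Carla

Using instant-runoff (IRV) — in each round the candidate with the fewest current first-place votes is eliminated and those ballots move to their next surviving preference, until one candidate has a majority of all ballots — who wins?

Round 1: Priya 0, Maya 8, Vikram 13, Carla 15, Alice 14. Priya eliminated.
Round 2: Maya 8, Vikram 13, Carla 15, Alice 14. Maya eliminated.
Round 3: Vikram 13, Carla 23, Alice 14. Vikram eliminated.
Round 4: Carla 23, Alice 27. Alice has a majority (≥26).

Alice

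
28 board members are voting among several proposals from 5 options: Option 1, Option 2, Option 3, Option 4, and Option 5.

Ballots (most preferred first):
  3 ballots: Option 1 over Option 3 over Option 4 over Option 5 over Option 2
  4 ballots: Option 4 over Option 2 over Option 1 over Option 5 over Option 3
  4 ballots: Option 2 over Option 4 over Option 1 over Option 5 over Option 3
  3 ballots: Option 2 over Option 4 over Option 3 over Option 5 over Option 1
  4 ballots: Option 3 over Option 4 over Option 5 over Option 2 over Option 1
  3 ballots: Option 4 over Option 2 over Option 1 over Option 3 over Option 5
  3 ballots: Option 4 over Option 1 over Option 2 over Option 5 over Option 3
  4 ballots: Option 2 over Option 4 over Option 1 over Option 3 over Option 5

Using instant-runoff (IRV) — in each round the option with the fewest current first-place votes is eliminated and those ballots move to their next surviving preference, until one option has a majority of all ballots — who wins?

Option 4

Round 1: Option 1 3, Option 2 11, Option 3 4, Option 4 10, Option 5 0. Option 5 eliminated.
Round 2: Option 1 3, Option 2 11, Option 3 4, Option 4 10. Option 1 eliminated.
Round 3: Option 2 11, Option 3 7, Option 4 10. Option 3 eliminated.
Round 4: Option 2 11, Option 4 17. Option 4 has a majority (≥15).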